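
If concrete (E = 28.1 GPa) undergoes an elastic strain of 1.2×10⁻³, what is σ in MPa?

σ = E·ε = 28100 MPa × 1.2×10⁻³ = 33.7 MPa.

33.7 MPa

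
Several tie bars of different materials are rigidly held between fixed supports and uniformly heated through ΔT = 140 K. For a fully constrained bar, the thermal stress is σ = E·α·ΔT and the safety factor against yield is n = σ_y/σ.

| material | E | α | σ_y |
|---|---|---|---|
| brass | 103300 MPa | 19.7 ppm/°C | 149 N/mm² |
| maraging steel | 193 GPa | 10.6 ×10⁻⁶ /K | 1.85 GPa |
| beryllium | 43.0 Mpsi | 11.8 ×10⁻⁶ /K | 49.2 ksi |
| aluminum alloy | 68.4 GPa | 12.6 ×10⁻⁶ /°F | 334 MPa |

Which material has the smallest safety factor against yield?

brass

In consistent units (E in GPa, α in ×10⁻⁶/K, σ_y in MPa):
  brass: E = 103.3, α = 19.7, σ_y = 149.0 → σ = 285 MPa, n = 0.523
  maraging steel: E = 193.0, α = 10.6, σ_y = 1850 → σ = 286 MPa, n = 6.46
  beryllium: E = 296.5, α = 11.8, σ_y = 339.2 → σ = 490 MPa, n = 0.693
  aluminum alloy: E = 68.40, α = 22.7, σ_y = 334.0 → σ = 217 MPa, n = 1.54
The minimum is brass at n = 0.523.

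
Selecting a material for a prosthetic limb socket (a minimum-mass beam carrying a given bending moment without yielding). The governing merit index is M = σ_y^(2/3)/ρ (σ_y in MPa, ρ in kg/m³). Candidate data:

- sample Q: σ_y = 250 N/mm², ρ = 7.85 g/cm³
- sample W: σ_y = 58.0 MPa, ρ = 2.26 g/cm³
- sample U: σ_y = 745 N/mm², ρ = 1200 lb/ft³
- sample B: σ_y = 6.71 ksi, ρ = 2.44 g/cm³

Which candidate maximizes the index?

sample W

Convert each candidate to consistent units, then evaluate M:
  sample Q: σ_y = 250.0 MPa, ρ = 7850 kg/m³
  sample W: σ_y = 58.00 MPa, ρ = 2260 kg/m³
  sample U: σ_y = 745.0 MPa, ρ = 19220 kg/m³
  sample B: σ_y = 46.26 MPa, ρ = 2440 kg/m³
  sample W: M = 6.63×10⁻³
  sample B: M = 5.28×10⁻³
  sample Q: M = 5.06×10⁻³
  sample U: M = 4.28×10⁻³
Sample W ranks first.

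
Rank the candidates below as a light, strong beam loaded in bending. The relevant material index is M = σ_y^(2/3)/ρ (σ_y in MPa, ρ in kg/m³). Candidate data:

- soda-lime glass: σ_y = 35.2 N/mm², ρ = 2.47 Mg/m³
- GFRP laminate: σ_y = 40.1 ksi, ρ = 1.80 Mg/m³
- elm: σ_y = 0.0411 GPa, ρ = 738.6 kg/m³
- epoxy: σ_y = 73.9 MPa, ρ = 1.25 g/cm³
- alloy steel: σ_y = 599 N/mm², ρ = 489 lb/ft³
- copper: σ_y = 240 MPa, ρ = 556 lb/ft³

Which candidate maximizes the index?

GFRP laminate

Putting every candidate on a common basis:
  soda-lime glass: σ_y = 35.20 MPa, ρ = 2470 kg/m³
  GFRP laminate: σ_y = 276.5 MPa, ρ = 1800 kg/m³
  elm: σ_y = 41.10 MPa, ρ = 738.6 kg/m³
  epoxy: σ_y = 73.90 MPa, ρ = 1250 kg/m³
  alloy steel: σ_y = 599.0 MPa, ρ = 7833 kg/m³
  copper: σ_y = 240.0 MPa, ρ = 8906 kg/m³
  GFRP laminate: M = 23.6×10⁻³
  elm: M = 16.1×10⁻³
  epoxy: M = 14.1×10⁻³
  alloy steel: M = 9.07×10⁻³
  soda-lime glass: M = 4.35×10⁻³
  copper: M = 4.34×10⁻³
Highest index: GFRP laminate.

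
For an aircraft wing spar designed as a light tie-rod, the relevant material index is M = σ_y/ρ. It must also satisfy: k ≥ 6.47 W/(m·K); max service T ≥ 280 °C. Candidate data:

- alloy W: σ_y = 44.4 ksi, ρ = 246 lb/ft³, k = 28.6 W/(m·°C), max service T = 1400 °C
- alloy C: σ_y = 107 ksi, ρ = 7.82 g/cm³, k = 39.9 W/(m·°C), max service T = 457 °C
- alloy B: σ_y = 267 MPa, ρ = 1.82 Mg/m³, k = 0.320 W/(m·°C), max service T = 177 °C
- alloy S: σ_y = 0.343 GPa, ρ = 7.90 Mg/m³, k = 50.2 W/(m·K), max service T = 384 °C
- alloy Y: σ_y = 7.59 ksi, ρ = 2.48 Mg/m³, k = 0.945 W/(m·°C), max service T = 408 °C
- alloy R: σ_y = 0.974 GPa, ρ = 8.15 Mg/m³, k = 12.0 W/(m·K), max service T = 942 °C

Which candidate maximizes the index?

Screen on constraints: k ≥ 6.47 W/(m·K); max service T ≥ 280 °C. Survivors: alloy W, alloy C, alloy S, alloy R.
Convert each candidate to consistent units, then evaluate M:
  alloy W: σ_y = 306.1 MPa, ρ = 3941 kg/m³
  alloy C: σ_y = 737.7 MPa, ρ = 7820 kg/m³
  alloy S: σ_y = 343.0 MPa, ρ = 7900 kg/m³
  alloy R: σ_y = 974.0 MPa, ρ = 8150 kg/m³
  alloy R: M = 120 kN·m/kg
  alloy C: M = 94.3 kN·m/kg
  alloy W: M = 77.7 kN·m/kg
  alloy S: M = 43.4 kN·m/kg
The maximum is for alloy R.

alloy R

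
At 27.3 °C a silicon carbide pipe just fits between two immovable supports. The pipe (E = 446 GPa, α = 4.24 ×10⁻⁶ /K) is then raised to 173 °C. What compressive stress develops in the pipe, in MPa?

ΔT = 145.7 K. Constrained thermal stress σ = E·α·ΔT = 446.0×10³ MPa × 4.24×10⁻⁶ × 145.7 = 276 MPa (compressive).

276 MPa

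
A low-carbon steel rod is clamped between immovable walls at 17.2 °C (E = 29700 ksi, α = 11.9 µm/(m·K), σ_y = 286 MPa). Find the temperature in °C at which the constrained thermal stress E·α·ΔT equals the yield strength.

135 °C

E = 29700 ksi = 204.8 GPa.
E·α·ΔT = 286.0 MPa ⇒ ΔT = 286.0 / (204.8×10³ × 11.9×10⁻⁶) = 117.4 K.
T = 17.2 + 117.4 = 134.6 °C.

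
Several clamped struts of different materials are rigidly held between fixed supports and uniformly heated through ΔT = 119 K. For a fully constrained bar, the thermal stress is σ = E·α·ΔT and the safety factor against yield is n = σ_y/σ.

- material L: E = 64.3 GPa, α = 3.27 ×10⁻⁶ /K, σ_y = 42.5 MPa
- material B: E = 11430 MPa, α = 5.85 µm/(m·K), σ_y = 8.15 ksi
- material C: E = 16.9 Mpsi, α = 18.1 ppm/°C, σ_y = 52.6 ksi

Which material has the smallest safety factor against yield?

In consistent units (E in GPa, α in ×10⁻⁶/K, σ_y in MPa):
  material L: E = 64.30, α = 3.27, σ_y = 42.50 → σ = 25.0 MPa, n = 1.70
  material B: E = 11.43, α = 5.85, σ_y = 56.19 → σ = 7.96 MPa, n = 7.06
  material C: E = 116.5, α = 18.1, σ_y = 362.7 → σ = 251 MPa, n = 1.45
The minimum is material C at n = 1.45.

material C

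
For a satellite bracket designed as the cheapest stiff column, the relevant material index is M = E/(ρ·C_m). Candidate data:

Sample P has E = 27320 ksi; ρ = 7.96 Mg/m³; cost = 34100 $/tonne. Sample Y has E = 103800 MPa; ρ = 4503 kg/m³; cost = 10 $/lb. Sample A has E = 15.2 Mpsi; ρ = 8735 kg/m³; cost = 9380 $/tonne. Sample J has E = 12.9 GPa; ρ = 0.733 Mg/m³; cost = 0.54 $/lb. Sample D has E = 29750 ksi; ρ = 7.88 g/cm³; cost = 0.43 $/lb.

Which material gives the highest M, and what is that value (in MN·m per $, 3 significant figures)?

After converting to SI:
  sample P: E = 188.4 GPa, ρ = 7960 kg/m³, cost = 34.10 $/kg
  sample Y: E = 103.8 GPa, ρ = 4503 kg/m³, cost = 22.05 $/kg
  sample A: E = 104.8 GPa, ρ = 8735 kg/m³, cost = 9.380 $/kg
  sample J: E = 12.90 GPa, ρ = 733.0 kg/m³, cost = 1.190 $/kg
  sample D: E = 205.1 GPa, ρ = 7880 kg/m³, cost = 0.9480 $/kg
  sample D: M = 27.5 MN·m per $
  sample J: M = 14.8 MN·m per $
  sample A: M = 1.28 MN·m per $
  sample Y: M = 1.05 MN·m per $
  sample P: M = 0.694 MN·m per $
Sample D has the largest M.

sample D, M = 27.5 MN·m per $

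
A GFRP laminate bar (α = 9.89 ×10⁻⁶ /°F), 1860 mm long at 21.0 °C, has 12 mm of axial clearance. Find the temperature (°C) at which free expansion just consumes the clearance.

α = 9.89×10⁻⁶/°F × 9/5 = 17.8×10⁻⁶/K.
α·L₀·ΔT = 12.0 mm ⇒ ΔT = 12.0 / (17.8×10⁻⁶ × 1860.0) = 362.4 K.
T = 21.0 + 362.4 = 383.4 °C.

383 °C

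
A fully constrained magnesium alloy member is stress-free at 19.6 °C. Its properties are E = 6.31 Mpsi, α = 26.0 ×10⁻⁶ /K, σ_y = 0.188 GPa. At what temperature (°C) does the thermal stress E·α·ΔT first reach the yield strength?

186 °C

E = 6.31 Mpsi = 43.51 GPa.
σ_y = 0.188 GPa = 188.0 MPa.
E·α·ΔT = 188.0 MPa ⇒ ΔT = 188.0 / (43.51×10³ × 26.0×10⁻⁶) = 166.2 K.
T = 19.6 + 166.2 = 185.8 °C.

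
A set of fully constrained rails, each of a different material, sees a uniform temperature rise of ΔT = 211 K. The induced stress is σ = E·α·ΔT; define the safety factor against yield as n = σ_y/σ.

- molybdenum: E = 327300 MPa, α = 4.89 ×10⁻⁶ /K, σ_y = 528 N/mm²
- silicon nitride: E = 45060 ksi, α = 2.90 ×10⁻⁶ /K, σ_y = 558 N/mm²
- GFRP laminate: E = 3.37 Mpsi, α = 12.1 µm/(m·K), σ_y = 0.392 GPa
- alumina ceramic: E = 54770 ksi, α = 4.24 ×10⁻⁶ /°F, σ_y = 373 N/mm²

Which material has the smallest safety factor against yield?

Per material, after unit conversion:
  molybdenum: E = 327.3, α = 4.89, σ_y = 528.0 → σ = 338 MPa, n = 1.56
  silicon nitride: E = 310.7, α = 2.90, σ_y = 558.0 → σ = 190 MPa, n = 2.94
  GFRP laminate: E = 23.24, α = 12.1, σ_y = 392.0 → σ = 59.3 MPa, n = 6.61
  alumina ceramic: E = 377.6, α = 7.63, σ_y = 373.0 → σ = 608 MPa, n = 0.613
The minimum is alumina ceramic at n = 0.613.

alumina ceramic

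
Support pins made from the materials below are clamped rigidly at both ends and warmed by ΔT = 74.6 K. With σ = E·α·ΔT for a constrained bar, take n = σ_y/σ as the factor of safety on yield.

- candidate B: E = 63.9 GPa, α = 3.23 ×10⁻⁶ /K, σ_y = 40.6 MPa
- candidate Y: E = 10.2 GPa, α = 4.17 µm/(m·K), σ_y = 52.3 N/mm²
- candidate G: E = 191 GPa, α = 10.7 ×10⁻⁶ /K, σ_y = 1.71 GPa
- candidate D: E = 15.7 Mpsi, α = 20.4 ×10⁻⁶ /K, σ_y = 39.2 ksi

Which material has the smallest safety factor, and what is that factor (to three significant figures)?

candidate D, n = 1.64

Converting E to GPa, α to ×10⁻⁶/K, σ_y to MPa, then σ and n for each:
  candidate B: E = 63.90, α = 3.23, σ_y = 40.60 → σ = 15.4 MPa, n = 2.64
  candidate Y: E = 10.20, α = 4.17, σ_y = 52.30 → σ = 3.17 MPa, n = 16.5
  candidate G: E = 191.0, α = 10.7, σ_y = 1710 → σ = 152 MPa, n = 11.2
  candidate D: E = 108.2, α = 20.4, σ_y = 270.3 → σ = 165 MPa, n = 1.64
Smallest n: candidate D with n = 1.64.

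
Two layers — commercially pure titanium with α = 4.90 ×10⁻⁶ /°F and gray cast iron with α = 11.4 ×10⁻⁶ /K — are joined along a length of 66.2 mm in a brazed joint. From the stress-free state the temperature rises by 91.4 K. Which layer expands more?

commercially pure titanium: α = 4.90×10⁻⁶/°F × 9/5 = 8.82×10⁻⁶/K.
α(commercially pure titanium) = 8.82×10⁻⁶/K vs α(gray cast iron) = 11.4×10⁻⁶/K.
Higher α expands more for the same ΔT: gray cast iron.

gray cast iron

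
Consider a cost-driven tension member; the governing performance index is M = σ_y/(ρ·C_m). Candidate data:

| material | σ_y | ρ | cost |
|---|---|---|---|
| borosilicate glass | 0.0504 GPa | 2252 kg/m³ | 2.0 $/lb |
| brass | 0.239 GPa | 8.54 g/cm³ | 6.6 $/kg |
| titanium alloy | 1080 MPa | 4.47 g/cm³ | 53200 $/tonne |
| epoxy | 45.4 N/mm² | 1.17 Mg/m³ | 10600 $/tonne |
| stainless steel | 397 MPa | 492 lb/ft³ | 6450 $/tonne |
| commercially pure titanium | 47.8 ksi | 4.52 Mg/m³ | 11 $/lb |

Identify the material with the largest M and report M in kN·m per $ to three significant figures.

In SI units:
  borosilicate glass: σ_y = 50.40 MPa, ρ = 2252 kg/m³, cost = 4.409 $/kg
  brass: σ_y = 239.0 MPa, ρ = 8540 kg/m³, cost = 6.600 $/kg
  titanium alloy: σ_y = 1080 MPa, ρ = 4470 kg/m³, cost = 53.20 $/kg
  epoxy: σ_y = 45.40 MPa, ρ = 1170 kg/m³, cost = 10.60 $/kg
  stainless steel: σ_y = 397.0 MPa, ρ = 7881 kg/m³, cost = 6.450 $/kg
  commercially pure titanium: σ_y = 329.6 MPa, ρ = 4520 kg/m³, cost = 24.25 $/kg
  stainless steel: M = 7.81 kN·m per $
  borosilicate glass: M = 5.08 kN·m per $
  titanium alloy: M = 4.54 kN·m per $
  brass: M = 4.24 kN·m per $
  epoxy: M = 3.66 kN·m per $
  commercially pure titanium: M = 3.01 kN·m per $
The maximum is for stainless steel.

stainless steel, M = 7.81 kN·m per $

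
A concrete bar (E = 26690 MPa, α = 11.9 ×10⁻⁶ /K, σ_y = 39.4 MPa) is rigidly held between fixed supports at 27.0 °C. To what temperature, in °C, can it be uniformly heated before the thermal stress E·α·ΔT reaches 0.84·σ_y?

E = 26690 MPa = 26.69 GPa.
E·α·ΔT = 33.10 MPa ⇒ ΔT = 33.10 / (26.69×10³ × 11.9×10⁻⁶) = 104.2 K.
T = 27.0 + 104.2 = 131.2 °C.

131 °C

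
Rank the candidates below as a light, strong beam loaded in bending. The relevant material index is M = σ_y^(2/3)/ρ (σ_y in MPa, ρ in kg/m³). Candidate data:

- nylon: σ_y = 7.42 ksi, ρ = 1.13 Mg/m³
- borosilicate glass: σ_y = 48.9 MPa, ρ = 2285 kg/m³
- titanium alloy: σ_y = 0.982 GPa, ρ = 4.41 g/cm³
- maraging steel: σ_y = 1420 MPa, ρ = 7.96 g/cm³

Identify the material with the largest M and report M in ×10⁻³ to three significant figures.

After converting to SI:
  nylon: σ_y = 51.16 MPa, ρ = 1130 kg/m³
  borosilicate glass: σ_y = 48.90 MPa, ρ = 2285 kg/m³
  titanium alloy: σ_y = 982.0 MPa, ρ = 4410 kg/m³
  maraging steel: σ_y = 1420 MPa, ρ = 7960 kg/m³
  titanium alloy: M = 22.4×10⁻³
  maraging steel: M = 15.9×10⁻³
  nylon: M = 12.2×10⁻³
  borosilicate glass: M = 5.85×10⁻³
Titanium alloy ranks first.

titanium alloy, M = 22.4×10⁻³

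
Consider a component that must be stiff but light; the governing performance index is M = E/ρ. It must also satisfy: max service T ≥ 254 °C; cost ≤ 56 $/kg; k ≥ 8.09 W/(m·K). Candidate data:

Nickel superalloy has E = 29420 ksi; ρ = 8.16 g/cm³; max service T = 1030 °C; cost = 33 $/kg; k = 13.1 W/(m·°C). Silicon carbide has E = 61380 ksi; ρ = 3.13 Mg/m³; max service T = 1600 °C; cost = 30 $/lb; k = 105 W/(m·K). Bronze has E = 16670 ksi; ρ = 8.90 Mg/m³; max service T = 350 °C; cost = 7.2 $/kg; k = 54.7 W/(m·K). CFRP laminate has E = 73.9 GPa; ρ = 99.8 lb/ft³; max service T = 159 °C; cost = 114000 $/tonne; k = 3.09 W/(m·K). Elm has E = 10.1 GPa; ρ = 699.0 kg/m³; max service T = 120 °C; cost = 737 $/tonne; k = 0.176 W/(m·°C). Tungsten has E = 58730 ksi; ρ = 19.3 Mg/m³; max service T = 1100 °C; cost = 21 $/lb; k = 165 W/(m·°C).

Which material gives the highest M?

nickel superalloy

Screen on constraints: max service T ≥ 254 °C; cost ≤ 56 $/kg; k ≥ 8.09 W/(m·K). Survivors: nickel superalloy, bronze, tungsten.
Normalizing units and computing the index:
  nickel superalloy: E = 202.8 GPa, ρ = 8160 kg/m³
  bronze: E = 114.9 GPa, ρ = 8900 kg/m³
  tungsten: E = 404.9 GPa, ρ = 19300 kg/m³
  nickel superalloy: M = 24.9 MN·m/kg
  tungsten: M = 21.0 MN·m/kg
  bronze: M = 12.9 MN·m/kg
The maximum is for nickel superalloy.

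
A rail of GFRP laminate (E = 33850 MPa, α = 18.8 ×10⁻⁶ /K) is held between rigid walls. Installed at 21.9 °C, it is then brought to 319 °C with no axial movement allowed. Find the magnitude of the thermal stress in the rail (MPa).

E = 33850 MPa = 33.85 GPa.
ΔT = 297.1 K. Constrained thermal stress σ = E·α·ΔT = 33.85×10³ MPa × 18.8×10⁻⁶ × 297.1 = 189 MPa (compressive).

189 MPa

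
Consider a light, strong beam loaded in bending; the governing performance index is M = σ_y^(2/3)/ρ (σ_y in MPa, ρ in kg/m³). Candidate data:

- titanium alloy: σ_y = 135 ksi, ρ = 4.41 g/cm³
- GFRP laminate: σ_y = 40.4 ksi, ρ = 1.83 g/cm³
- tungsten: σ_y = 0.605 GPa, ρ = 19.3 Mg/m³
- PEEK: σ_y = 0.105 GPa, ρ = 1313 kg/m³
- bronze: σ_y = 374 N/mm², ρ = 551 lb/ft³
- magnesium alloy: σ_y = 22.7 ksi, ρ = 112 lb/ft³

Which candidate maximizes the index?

After converting to SI:
  titanium alloy: σ_y = 930.8 MPa, ρ = 4410 kg/m³
  GFRP laminate: σ_y = 278.5 MPa, ρ = 1830 kg/m³
  tungsten: σ_y = 605.0 MPa, ρ = 19300 kg/m³
  PEEK: σ_y = 105.0 MPa, ρ = 1313 kg/m³
  bronze: σ_y = 374.0 MPa, ρ = 8826 kg/m³
  magnesium alloy: σ_y = 156.5 MPa, ρ = 1794 kg/m³
  GFRP laminate: M = 23.3×10⁻³
  titanium alloy: M = 21.6×10⁻³
  PEEK: M = 17.0×10⁻³
  magnesium alloy: M = 16.2×10⁻³
  bronze: M = 5.88×10⁻³
  tungsten: M = 3.71×10⁻³
Highest index: GFRP laminate.

GFRP laminate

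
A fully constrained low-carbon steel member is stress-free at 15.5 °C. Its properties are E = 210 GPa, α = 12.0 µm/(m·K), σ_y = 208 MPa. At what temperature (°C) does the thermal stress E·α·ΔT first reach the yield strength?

E·α·ΔT = 208.0 MPa ⇒ ΔT = 208.0 / (210.0×10³ × 12.0×10⁻⁶) = 82.54 K.
T = 15.5 + 82.54 = 98.04 °C.

98.0 °C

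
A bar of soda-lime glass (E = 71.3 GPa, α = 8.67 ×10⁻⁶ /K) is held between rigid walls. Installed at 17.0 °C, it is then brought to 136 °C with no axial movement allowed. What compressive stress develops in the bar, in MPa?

ΔT = 119.0 K. Constrained thermal stress σ = E·α·ΔT = 71.30×10³ MPa × 8.67×10⁻⁶ × 119.0 = 73.6 MPa (compressive).

73.6 MPa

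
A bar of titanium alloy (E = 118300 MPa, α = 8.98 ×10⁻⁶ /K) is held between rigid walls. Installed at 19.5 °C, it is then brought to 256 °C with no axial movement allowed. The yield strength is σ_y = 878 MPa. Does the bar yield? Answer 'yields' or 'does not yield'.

does not yield

E = 118300 MPa = 118.3 GPa.
ΔT = 236.5 K. Constrained thermal stress σ = E·α·ΔT = 118.3×10³ MPa × 8.98×10⁻⁶ × 236.5 = 251 MPa (compressive).
Compare to σ_y = 878 MPa: σ < σ_y, so it does not yield.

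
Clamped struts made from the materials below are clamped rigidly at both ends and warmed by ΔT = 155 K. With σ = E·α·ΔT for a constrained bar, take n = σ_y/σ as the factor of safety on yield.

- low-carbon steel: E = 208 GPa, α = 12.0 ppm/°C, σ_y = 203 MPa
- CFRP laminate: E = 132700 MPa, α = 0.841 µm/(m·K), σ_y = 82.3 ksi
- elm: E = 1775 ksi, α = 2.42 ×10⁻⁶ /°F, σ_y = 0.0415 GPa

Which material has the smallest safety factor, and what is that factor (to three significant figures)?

With everything in SI (GPa, ×10⁻⁶/K, MPa):
  low-carbon steel: E = 208.0, α = 12.0, σ_y = 203.0 → σ = 387 MPa, n = 0.525
  CFRP laminate: E = 132.7, α = 0.841, σ_y = 567.4 → σ = 17.3 MPa, n = 32.8
  elm: E = 12.24, α = 4.36, σ_y = 41.50 → σ = 8.26 MPa, n = 5.02
The minimum is low-carbon steel at n = 0.525.

low-carbon steel, n = 0.525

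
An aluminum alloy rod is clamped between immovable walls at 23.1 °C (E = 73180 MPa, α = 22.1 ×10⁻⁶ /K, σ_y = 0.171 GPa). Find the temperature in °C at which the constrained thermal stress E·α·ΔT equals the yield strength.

129 °C

E = 73180 MPa = 73.18 GPa.
σ_y = 0.171 GPa = 171.0 MPa.
E·α·ΔT = 171.0 MPa ⇒ ΔT = 171.0 / (73.18×10³ × 22.1×10⁻⁶) = 105.7 K.
T = 23.1 + 105.7 = 128.8 °C.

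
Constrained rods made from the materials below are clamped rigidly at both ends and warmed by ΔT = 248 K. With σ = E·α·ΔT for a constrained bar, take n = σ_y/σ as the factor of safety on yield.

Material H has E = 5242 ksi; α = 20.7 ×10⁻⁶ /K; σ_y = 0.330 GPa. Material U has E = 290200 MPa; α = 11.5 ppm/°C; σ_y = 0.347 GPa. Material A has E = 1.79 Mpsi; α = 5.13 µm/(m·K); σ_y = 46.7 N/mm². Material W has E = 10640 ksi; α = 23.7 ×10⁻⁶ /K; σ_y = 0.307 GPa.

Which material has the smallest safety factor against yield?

Converting E to GPa, α to ×10⁻⁶/K, σ_y to MPa, then σ and n for each:
  material H: E = 36.14, α = 20.7, σ_y = 330.0 → σ = 186 MPa, n = 1.78
  material U: E = 290.2, α = 11.5, σ_y = 347.0 → σ = 828 MPa, n = 0.419
  material A: E = 12.34, α = 5.13, σ_y = 46.70 → σ = 15.7 MPa, n = 2.97
  material W: E = 73.36, α = 23.7, σ_y = 307.0 → σ = 431 MPa, n = 0.712
The minimum is material U at n = 0.419.

material U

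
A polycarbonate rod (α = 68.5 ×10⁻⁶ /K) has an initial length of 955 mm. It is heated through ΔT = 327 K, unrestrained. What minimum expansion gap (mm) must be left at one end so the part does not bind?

ΔL = α·L₀·ΔT = 68.5×10⁻⁶ × 955 mm × 327.0 K = 21.4 mm.

21.4 mm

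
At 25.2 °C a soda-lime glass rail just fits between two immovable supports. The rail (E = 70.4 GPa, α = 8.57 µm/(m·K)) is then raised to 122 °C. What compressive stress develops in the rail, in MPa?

58.4 MPa

ΔT = 96.80 K. Constrained thermal stress σ = E·α·ΔT = 70.40×10³ MPa × 8.57×10⁻⁶ × 96.80 = 58.4 MPa (compressive).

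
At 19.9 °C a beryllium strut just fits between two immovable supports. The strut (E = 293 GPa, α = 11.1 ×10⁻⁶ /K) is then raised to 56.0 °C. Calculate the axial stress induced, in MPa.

117 MPa

ΔT = 36.10 K. Constrained thermal stress σ = E·α·ΔT = 293.0×10³ MPa × 11.1×10⁻⁶ × 36.10 = 117 MPa (compressive).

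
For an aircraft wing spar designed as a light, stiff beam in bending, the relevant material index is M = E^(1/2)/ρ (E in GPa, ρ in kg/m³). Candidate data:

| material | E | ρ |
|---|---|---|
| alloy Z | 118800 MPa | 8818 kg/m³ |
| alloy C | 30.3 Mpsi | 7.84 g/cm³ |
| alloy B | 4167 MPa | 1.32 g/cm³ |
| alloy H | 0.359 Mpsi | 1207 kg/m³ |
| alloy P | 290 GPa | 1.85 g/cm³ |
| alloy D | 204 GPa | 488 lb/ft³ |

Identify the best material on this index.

Convert each candidate to consistent units, then evaluate M:
  alloy Z: E = 118.8 GPa, ρ = 8818 kg/m³
  alloy C: E = 208.9 GPa, ρ = 7840 kg/m³
  alloy B: E = 4.167 GPa, ρ = 1320 kg/m³
  alloy H: E = 2.475 GPa, ρ = 1207 kg/m³
  alloy P: E = 290.0 GPa, ρ = 1850 kg/m³
  alloy D: E = 204.0 GPa, ρ = 7817 kg/m³
  alloy P: M = 9.21×10⁻³
  alloy C: M = 1.84×10⁻³
  alloy D: M = 1.83×10⁻³
  alloy B: M = 1.55×10⁻³
  alloy H: M = 1.30×10⁻³
  alloy Z: M = 1.24×10⁻³
Highest index: alloy P.

alloy P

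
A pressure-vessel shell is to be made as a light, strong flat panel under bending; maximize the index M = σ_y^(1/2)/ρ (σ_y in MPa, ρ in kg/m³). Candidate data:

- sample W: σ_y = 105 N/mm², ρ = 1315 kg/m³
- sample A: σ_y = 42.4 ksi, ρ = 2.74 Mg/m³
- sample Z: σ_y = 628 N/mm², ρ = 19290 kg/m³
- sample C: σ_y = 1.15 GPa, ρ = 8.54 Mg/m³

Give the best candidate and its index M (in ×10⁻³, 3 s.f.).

sample W, M = 7.79×10⁻³

Convert each candidate to consistent units, then evaluate M:
  sample W: σ_y = 105.0 MPa, ρ = 1315 kg/m³
  sample A: σ_y = 292.3 MPa, ρ = 2740 kg/m³
  sample Z: σ_y = 628.0 MPa, ρ = 19290 kg/m³
  sample C: σ_y = 1150 MPa, ρ = 8540 kg/m³
  sample W: M = 7.79×10⁻³
  sample A: M = 6.24×10⁻³
  sample C: M = 3.97×10⁻³
  sample Z: M = 1.30×10⁻³
The maximum is for sample W.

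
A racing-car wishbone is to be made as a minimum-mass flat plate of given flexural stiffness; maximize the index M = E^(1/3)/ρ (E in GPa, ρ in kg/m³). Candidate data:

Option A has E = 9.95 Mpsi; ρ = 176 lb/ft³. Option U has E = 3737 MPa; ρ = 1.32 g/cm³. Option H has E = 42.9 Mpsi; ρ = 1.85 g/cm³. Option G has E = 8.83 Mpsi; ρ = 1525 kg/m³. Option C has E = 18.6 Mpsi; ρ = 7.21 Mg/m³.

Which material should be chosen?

Putting every candidate on a common basis:
  option A: E = 68.60 GPa, ρ = 2819 kg/m³
  option U: E = 3.737 GPa, ρ = 1320 kg/m³
  option H: E = 295.8 GPa, ρ = 1850 kg/m³
  option G: E = 60.88 GPa, ρ = 1525 kg/m³
  option C: E = 128.2 GPa, ρ = 7210 kg/m³
  option H: M = 3.60×10⁻³
  option G: M = 2.58×10⁻³
  option A: M = 1.45×10⁻³
  option U: M = 1.18×10⁻³
  option C: M = 0.699×10⁻³
Highest index: option H.

option H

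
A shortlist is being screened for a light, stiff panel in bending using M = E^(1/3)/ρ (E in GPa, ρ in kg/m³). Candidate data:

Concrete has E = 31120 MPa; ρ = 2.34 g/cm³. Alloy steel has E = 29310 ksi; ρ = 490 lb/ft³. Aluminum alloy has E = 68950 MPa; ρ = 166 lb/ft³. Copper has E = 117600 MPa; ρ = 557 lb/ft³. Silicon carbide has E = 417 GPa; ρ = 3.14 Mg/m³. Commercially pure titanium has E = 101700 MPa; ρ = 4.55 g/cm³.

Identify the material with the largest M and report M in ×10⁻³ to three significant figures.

silicon carbide, M = 2.38×10⁻³

Putting every candidate on a common basis:
  concrete: E = 31.12 GPa, ρ = 2340 kg/m³
  alloy steel: E = 202.1 GPa, ρ = 7849 kg/m³
  aluminum alloy: E = 68.95 GPa, ρ = 2659 kg/m³
  copper: E = 117.6 GPa, ρ = 8922 kg/m³
  silicon carbide: E = 417.0 GPa, ρ = 3140 kg/m³
  commercially pure titanium: E = 101.7 GPa, ρ = 4550 kg/m³
  silicon carbide: M = 2.38×10⁻³
  aluminum alloy: M = 1.54×10⁻³
  concrete: M = 1.34×10⁻³
  commercially pure titanium: M = 1.03×10⁻³
  alloy steel: M = 0.748×10⁻³
  copper: M = 0.549×10⁻³
Silicon carbide ranks first.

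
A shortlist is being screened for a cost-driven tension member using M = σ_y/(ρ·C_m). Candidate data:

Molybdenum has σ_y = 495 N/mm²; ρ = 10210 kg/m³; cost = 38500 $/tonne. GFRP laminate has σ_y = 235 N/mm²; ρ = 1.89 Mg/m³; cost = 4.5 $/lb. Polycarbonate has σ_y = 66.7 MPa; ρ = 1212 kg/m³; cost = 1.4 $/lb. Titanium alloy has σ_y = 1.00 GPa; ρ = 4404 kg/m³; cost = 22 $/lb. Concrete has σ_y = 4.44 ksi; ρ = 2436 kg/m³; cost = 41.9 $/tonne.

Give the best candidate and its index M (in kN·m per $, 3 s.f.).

After converting to SI:
  molybdenum: σ_y = 495.0 MPa, ρ = 10210 kg/m³, cost = 38.50 $/kg
  GFRP laminate: σ_y = 235.0 MPa, ρ = 1890 kg/m³, cost = 9.921 $/kg
  polycarbonate: σ_y = 66.70 MPa, ρ = 1212 kg/m³, cost = 3.086 $/kg
  titanium alloy: σ_y = 1000 MPa, ρ = 4404 kg/m³, cost = 48.50 $/kg
  concrete: σ_y = 30.61 MPa, ρ = 2436 kg/m³, cost = 0.04190 $/kg
  concrete: M = 300 kN·m per $
  polycarbonate: M = 17.8 kN·m per $
  GFRP laminate: M = 12.5 kN·m per $
  titanium alloy: M = 4.68 kN·m per $
  molybdenum: M = 1.26 kN·m per $
Concrete ranks first.

concrete, M = 300 kN·m per $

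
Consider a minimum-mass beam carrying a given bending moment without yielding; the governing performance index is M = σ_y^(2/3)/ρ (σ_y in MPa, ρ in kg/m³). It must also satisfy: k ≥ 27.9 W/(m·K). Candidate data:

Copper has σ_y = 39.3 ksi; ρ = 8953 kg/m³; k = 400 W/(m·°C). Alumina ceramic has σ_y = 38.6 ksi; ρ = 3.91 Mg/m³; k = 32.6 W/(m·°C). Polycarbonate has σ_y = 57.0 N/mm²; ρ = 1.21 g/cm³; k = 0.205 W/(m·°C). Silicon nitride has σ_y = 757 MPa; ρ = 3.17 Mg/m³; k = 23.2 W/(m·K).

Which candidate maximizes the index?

Screen on constraints: k ≥ 27.9 W/(m·K). Survivors: copper, alumina ceramic.
After converting to SI:
  copper: σ_y = 271.0 MPa, ρ = 8953 kg/m³
  alumina ceramic: σ_y = 266.1 MPa, ρ = 3910 kg/m³
  alumina ceramic: M = 10.6×10⁻³
  copper: M = 4.68×10⁻³
The maximum is for alumina ceramic.

alumina ceramic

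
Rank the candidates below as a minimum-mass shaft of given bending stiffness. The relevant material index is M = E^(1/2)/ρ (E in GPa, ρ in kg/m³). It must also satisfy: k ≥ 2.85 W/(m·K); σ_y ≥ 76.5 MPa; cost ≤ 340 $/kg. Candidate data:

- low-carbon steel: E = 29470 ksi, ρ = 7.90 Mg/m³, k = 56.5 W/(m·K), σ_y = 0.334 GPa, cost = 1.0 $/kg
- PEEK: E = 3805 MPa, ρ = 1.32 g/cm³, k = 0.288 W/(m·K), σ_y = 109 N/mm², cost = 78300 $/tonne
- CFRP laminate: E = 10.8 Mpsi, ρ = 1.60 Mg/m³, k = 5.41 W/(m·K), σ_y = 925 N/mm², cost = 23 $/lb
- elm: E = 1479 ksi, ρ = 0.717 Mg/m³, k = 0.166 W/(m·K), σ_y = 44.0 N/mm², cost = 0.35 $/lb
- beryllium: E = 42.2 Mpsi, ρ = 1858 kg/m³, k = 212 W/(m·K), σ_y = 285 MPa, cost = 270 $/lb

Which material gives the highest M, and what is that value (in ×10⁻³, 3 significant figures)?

CFRP laminate, M = 5.39×10⁻³

Screen on constraints: k ≥ 2.85 W/(m·K); σ_y ≥ 76.5 MPa; cost ≤ 340 $/kg. Survivors: low-carbon steel, CFRP laminate.
After converting to SI:
  low-carbon steel: E = 203.2 GPa, ρ = 7900 kg/m³
  CFRP laminate: E = 74.46 GPa, ρ = 1600 kg/m³
  CFRP laminate: M = 5.39×10⁻³
  low-carbon steel: M = 1.80×10⁻³
The maximum is for CFRP laminate.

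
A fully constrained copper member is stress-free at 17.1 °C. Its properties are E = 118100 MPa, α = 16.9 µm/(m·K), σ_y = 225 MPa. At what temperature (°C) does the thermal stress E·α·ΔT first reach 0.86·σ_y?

114 °C

E = 118100 MPa = 118.1 GPa.
E·α·ΔT = 193.5 MPa ⇒ ΔT = 193.5 / (118.1×10³ × 16.9×10⁻⁶) = 96.95 K.
T = 17.1 + 96.95 = 114.0 °C.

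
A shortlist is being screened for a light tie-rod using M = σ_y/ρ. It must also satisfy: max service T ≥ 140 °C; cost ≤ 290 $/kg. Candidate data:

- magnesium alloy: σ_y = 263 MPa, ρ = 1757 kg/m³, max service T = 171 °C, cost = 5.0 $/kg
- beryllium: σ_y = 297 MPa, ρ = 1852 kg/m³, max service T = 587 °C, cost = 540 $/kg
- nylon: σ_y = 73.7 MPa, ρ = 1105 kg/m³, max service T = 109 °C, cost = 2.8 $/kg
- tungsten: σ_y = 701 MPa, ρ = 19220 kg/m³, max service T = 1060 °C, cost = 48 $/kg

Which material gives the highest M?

magnesium alloy

Screen on constraints: max service T ≥ 140 °C; cost ≤ 290 $/kg. Survivors: magnesium alloy, tungsten.
Per-candidate index values:
  magnesium alloy: M = 150 kN·m/kg
  tungsten: M = 36.5 kN·m/kg
Highest index: magnesium alloy.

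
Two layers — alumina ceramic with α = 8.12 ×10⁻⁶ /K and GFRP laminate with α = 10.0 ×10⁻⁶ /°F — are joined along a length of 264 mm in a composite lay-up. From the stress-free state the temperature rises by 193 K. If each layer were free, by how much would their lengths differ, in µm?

GFRP laminate: α = 10.0×10⁻⁶/°F × 9/5 = 18.0×10⁻⁶/K.
Δα = |8.12 − 18.0|×10⁻⁶/K = 9.88×10⁻⁶/K.
ΔL_mismatch = Δα·L·ΔT = 9.88×10⁻⁶ × 264.0 mm × 193.0 K = 503 µm.

503 µm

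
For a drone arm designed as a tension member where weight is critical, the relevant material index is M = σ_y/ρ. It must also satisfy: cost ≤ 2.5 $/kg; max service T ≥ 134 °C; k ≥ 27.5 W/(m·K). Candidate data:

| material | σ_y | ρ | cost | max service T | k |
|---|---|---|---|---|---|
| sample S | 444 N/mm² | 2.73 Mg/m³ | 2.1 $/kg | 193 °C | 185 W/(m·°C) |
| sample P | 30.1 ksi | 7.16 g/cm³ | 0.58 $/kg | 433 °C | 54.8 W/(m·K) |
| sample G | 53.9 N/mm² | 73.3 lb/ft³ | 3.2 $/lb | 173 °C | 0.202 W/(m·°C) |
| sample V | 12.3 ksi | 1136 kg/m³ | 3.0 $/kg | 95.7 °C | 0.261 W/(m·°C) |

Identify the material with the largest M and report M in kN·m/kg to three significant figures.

Screen on constraints: cost ≤ 2.5 $/kg; max service T ≥ 134 °C; k ≥ 27.5 W/(m·K). Survivors: sample S, sample P.
In SI units:
  sample S: σ_y = 444.0 MPa, ρ = 2730 kg/m³
  sample P: σ_y = 207.5 MPa, ρ = 7160 kg/m³
  sample S: M = 163 kN·m/kg
  sample P: M = 29.0 kN·m/kg
The maximum is for sample S.

sample S, M = 163 kN·m/kg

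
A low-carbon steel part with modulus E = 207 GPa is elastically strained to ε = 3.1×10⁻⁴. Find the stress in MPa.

64.2 MPa

σ = E·ε = 207000 MPa × 3.1×10⁻⁴ = 64.2 MPa.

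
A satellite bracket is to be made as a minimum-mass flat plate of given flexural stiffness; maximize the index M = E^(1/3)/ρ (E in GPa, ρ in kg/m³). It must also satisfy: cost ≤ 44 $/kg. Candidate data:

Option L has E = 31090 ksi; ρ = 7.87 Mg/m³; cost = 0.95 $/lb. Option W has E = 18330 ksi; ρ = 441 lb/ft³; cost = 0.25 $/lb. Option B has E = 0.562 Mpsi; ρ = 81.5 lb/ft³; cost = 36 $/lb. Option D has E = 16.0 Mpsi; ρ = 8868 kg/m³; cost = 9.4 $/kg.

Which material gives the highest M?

option L

Screen on constraints: cost ≤ 44 $/kg. Survivors: option L, option W, option D.
After converting to SI:
  option L: E = 214.4 GPa, ρ = 7870 kg/m³
  option W: E = 126.4 GPa, ρ = 7064 kg/m³
  option D: E = 110.3 GPa, ρ = 8868 kg/m³
  option L: M = 0.760×10⁻³
  option W: M = 0.710×10⁻³
  option D: M = 0.541×10⁻³
The maximum is for option L.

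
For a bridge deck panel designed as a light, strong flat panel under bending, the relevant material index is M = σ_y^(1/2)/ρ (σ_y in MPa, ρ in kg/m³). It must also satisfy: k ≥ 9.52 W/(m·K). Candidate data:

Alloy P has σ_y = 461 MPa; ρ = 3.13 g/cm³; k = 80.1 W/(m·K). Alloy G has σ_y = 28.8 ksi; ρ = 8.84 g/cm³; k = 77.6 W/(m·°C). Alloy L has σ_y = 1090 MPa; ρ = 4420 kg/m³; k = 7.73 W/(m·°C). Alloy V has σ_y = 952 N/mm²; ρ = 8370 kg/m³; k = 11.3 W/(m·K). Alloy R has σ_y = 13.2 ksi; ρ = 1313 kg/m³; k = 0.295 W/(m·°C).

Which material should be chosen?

Screen on constraints: k ≥ 9.52 W/(m·K). Survivors: alloy P, alloy G, alloy V.
Convert each candidate to consistent units, then evaluate M:
  alloy P: σ_y = 461.0 MPa, ρ = 3130 kg/m³
  alloy G: σ_y = 198.6 MPa, ρ = 8840 kg/m³
  alloy V: σ_y = 952.0 MPa, ρ = 8370 kg/m³
  alloy P: M = 6.86×10⁻³
  alloy V: M = 3.69×10⁻³
  alloy G: M = 1.59×10⁻³
The maximum is for alloy P.

alloy P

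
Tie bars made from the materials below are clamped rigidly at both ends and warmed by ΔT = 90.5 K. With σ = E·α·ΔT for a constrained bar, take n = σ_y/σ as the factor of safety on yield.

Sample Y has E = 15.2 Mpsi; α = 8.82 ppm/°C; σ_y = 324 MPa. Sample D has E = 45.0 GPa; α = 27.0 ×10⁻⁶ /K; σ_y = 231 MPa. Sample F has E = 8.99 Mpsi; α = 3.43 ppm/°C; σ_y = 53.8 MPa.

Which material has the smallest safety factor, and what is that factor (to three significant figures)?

sample D, n = 2.10

Per material, after unit conversion:
  sample Y: E = 104.8, α = 8.82, σ_y = 324.0 → σ = 83.7 MPa, n = 3.87
  sample D: E = 45.00, α = 27.0, σ_y = 231.0 → σ = 110 MPa, n = 2.10
  sample F: E = 61.98, α = 3.43, σ_y = 53.80 → σ = 19.2 MPa, n = 2.80
Sample D has the lowest safety factor, n = 2.10.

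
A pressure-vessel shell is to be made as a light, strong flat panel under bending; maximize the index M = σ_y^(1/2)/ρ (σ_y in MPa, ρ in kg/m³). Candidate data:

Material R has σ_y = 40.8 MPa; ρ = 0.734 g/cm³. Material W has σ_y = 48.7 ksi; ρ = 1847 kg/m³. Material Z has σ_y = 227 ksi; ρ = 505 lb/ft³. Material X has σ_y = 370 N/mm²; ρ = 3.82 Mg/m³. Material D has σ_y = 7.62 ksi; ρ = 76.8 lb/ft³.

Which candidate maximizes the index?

material W

Convert each candidate to consistent units, then evaluate M:
  material R: σ_y = 40.80 MPa, ρ = 734.0 kg/m³
  material W: σ_y = 335.8 MPa, ρ = 1847 kg/m³
  material Z: σ_y = 1565 MPa, ρ = 8089 kg/m³
  material X: σ_y = 370.0 MPa, ρ = 3820 kg/m³
  material D: σ_y = 52.54 MPa, ρ = 1230 kg/m³
  material W: M = 9.92×10⁻³
  material R: M = 8.70×10⁻³
  material D: M = 5.89×10⁻³
  material X: M = 5.04×10⁻³
  material Z: M = 4.89×10⁻³
The maximum is for material W.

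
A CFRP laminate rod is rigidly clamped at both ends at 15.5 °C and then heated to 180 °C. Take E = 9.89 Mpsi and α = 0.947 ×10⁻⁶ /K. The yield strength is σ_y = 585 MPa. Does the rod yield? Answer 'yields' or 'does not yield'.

does not yield

E = 9.89 Mpsi = 68.19 GPa.
ΔT = 164.5 K. Constrained thermal stress σ = E·α·ΔT = 68.19×10³ MPa × 0.947×10⁻⁶ × 164.5 = 10.6 MPa (compressive).
Compare to σ_y = 585 MPa: σ < σ_y, so it does not yield.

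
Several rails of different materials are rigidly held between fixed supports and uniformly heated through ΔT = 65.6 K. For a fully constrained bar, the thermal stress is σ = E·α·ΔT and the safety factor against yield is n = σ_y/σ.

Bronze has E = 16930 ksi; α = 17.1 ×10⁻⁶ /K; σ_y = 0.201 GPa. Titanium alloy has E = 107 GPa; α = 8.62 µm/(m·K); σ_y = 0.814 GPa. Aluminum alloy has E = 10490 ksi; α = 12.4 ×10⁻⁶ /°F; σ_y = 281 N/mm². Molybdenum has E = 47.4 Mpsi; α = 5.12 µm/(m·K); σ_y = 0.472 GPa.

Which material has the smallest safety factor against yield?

Converting E to GPa, α to ×10⁻⁶/K, σ_y to MPa, then σ and n for each:
  bronze: E = 116.7, α = 17.1, σ_y = 201.0 → σ = 131 MPa, n = 1.54
  titanium alloy: E = 107.0, α = 8.62, σ_y = 814.0 → σ = 60.5 MPa, n = 13.5
  aluminum alloy: E = 72.33, α = 22.3, σ_y = 281.0 → σ = 106 MPa, n = 2.65
  molybdenum: E = 326.8, α = 5.12, σ_y = 472.0 → σ = 110 MPa, n = 4.30
Bronze has the lowest safety factor, n = 1.54.

bronze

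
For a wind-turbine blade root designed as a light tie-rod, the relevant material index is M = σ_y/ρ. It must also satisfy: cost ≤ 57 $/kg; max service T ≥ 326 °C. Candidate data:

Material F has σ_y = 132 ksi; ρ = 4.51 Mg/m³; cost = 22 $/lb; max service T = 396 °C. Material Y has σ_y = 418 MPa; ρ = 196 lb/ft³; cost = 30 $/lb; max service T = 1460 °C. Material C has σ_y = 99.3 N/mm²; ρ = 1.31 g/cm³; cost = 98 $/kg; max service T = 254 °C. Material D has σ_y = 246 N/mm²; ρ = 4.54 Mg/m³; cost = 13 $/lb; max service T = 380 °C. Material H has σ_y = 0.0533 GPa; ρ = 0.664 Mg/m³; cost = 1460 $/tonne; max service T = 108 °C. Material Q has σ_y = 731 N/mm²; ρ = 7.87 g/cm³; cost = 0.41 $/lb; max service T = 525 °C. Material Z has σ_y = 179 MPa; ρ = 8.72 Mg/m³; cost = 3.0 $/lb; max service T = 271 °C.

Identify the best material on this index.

material F

Screen on constraints: cost ≤ 57 $/kg; max service T ≥ 326 °C. Survivors: material F, material D, material Q.
Normalizing units and computing the index:
  material F: σ_y = 910.1 MPa, ρ = 4510 kg/m³
  material D: σ_y = 246.0 MPa, ρ = 4540 kg/m³
  material Q: σ_y = 731.0 MPa, ρ = 7870 kg/m³
  material F: M = 202 kN·m/kg
  material Q: M = 92.9 kN·m/kg
  material D: M = 54.2 kN·m/kg
Highest index: material F.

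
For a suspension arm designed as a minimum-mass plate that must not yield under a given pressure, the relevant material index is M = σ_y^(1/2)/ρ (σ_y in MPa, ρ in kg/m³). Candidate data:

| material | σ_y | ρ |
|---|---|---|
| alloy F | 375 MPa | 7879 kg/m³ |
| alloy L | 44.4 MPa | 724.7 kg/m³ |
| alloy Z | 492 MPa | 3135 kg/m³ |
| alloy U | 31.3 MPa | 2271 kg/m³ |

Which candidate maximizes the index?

Evaluate M for each candidate:
  alloy L: M = 9.19×10⁻³
  alloy Z: M = 7.08×10⁻³
  alloy U: M = 2.46×10⁻³
  alloy F: M = 2.46×10⁻³
Alloy L has the largest M.

alloy L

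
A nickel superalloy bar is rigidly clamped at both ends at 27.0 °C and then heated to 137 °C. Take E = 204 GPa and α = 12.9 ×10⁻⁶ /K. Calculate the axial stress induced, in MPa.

ΔT = 110.0 K. Constrained thermal stress σ = E·α·ΔT = 204.0×10³ MPa × 12.9×10⁻⁶ × 110.0 = 289 MPa (compressive).

289 MPa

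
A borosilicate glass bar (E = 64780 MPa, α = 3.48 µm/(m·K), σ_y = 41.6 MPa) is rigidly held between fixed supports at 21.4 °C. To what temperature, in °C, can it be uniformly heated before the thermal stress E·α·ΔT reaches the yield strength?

E = 64780 MPa = 64.78 GPa.
E·α·ΔT = 41.60 MPa ⇒ ΔT = 41.60 / (64.78×10³ × 3.48×10⁻⁶) = 184.5 K.
T = 21.4 + 184.5 = 205.9 °C.

206 °C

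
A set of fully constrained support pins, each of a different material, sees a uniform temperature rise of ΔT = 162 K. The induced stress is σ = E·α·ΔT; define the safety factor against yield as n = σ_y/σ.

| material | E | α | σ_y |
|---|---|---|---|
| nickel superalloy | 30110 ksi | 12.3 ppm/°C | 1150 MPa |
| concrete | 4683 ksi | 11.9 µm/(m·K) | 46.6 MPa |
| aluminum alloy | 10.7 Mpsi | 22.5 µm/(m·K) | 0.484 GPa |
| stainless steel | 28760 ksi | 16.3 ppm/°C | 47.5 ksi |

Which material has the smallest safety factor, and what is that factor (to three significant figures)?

stainless steel, n = 0.625

In consistent units (E in GPa, α in ×10⁻⁶/K, σ_y in MPa):
  nickel superalloy: E = 207.6, α = 12.3, σ_y = 1150 → σ = 414 MPa, n = 2.78
  concrete: E = 32.29, α = 11.9, σ_y = 46.60 → σ = 62.2 MPa, n = 0.749
  aluminum alloy: E = 73.77, α = 22.5, σ_y = 484.0 → σ = 269 MPa, n = 1.80
  stainless steel: E = 198.3, α = 16.3, σ_y = 327.5 → σ = 524 MPa, n = 0.625
Smallest n: stainless steel with n = 0.625.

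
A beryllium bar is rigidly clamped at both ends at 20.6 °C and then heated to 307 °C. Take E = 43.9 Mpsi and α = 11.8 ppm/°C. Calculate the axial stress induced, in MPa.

E = 43.9 Mpsi = 302.7 GPa.
ΔT = 286.4 K. Constrained thermal stress σ = E·α·ΔT = 302.7×10³ MPa × 11.8×10⁻⁶ × 286.4 = 1020 MPa (compressive).

1020 MPa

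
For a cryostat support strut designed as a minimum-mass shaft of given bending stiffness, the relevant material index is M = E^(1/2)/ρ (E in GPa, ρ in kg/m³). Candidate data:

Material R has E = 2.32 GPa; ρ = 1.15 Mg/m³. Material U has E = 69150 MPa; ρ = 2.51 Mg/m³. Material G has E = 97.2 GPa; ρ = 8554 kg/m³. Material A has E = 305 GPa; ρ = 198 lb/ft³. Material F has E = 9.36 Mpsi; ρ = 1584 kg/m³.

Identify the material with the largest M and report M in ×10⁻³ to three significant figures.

Convert each candidate to consistent units, then evaluate M:
  material R: E = 2.320 GPa, ρ = 1150 kg/m³
  material U: E = 69.15 GPa, ρ = 2510 kg/m³
  material G: E = 97.20 GPa, ρ = 8554 kg/m³
  material A: E = 305.0 GPa, ρ = 3172 kg/m³
  material F: E = 64.53 GPa, ρ = 1584 kg/m³
  material A: M = 5.51×10⁻³
  material F: M = 5.07×10⁻³
  material U: M = 3.31×10⁻³
  material R: M = 1.32×10⁻³
  material G: M = 1.15×10⁻³
Material A ranks first.

material A, M = 5.51×10⁻³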